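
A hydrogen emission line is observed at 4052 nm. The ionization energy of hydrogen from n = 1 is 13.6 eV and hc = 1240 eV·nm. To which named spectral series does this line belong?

Brackett

ΔE = 1240/4052 = 0.3060 eV.
This matches 13.6 × (1/4² − 1/5²), so n_f = 4: the Brackett series.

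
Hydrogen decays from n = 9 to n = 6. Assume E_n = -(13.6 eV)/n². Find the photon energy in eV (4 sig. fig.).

E_9 = −13.60/81 = −0.1679 eV and E_6 = −13.60/36 = −0.3778 eV.
The photon energy is |E_9 − E_6| = 0.2099 eV.

0.2099 eV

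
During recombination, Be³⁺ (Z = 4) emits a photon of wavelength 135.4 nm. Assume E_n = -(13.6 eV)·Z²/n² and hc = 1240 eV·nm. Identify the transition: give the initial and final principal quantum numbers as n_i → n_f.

n_i = 7, n_f = 4

The photon energy is ΔE = hc/λ = 1240 / 135.4 = 9.158 eV.
With Z = 4, ΔE = 217.6 × (1/n_f² − 1/n_i²), so 1/n_f² − 1/n_i² = 0.04209.
Trying n_f = 4 gives 1/n_i² = 0.02041, i.e. n_i ≈ 7; this pair matches.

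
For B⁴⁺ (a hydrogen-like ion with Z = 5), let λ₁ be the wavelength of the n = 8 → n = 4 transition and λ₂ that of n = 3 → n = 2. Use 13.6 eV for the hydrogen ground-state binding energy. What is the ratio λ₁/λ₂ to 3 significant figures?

2.96

λ ∝ 1/ΔE ∝ 1/(1/n_f² − 1/n_i²), and the Z² and hc factors cancel in the ratio.
λ₁/λ₂ = (1/2² − 1/3²)/(1/4² − 1/8²) = 0.1389/0.04688 = 2.96.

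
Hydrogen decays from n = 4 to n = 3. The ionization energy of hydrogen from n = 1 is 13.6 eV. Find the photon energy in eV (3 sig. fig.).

E_4 = −13.60/16 = −0.8500 eV and E_3 = −13.60/9 = −1.511 eV.
The photon energy is |E_4 − E_3| = 0.661 eV.

0.661 eV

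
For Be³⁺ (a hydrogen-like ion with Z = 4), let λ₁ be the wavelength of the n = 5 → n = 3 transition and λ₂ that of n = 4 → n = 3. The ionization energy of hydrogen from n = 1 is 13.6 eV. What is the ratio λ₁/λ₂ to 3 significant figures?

λ ∝ 1/ΔE ∝ 1/(1/n_f² − 1/n_i²), and the Z² and hc factors cancel in the ratio.
λ₁/λ₂ = (1/3² − 1/4²)/(1/3² − 1/5²) = 0.04861/0.07111 = 0.684.

0.684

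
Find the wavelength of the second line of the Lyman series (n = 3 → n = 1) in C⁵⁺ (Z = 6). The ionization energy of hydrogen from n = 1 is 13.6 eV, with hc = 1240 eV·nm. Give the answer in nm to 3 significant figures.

2.85 nm

The Lyman series terminates on n_f = 1; the second line has n_i = 1+2 = 3.
ΔE = 489.6 × (1/1² − 1/3²) = 435.2 eV.
λ = 1240 / 435.2 = 2.85 nm.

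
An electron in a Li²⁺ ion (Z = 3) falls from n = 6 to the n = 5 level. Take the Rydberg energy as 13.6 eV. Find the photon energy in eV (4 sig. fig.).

1.496 eV

The Bohr energies scale as Z², so for Z = 3: E_n = −122.4/n² eV.
E_6 = −122.4/36 = −3.400 eV and E_5 = −122.4/25 = −4.896 eV.
The photon energy is |E_6 − E_5| = 1.496 eV.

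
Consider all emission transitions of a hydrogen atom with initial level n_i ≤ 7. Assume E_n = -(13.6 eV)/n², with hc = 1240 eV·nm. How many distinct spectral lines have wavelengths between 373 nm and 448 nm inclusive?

Enumerate all n_i → n_f pairs with 1 ≤ n_f < n_i ≤ 7 and compute λ = 1240 / [13.6·1·(1/n_f² − 1/n_i²)].
Lines falling in [373, 448] nm: 7→2 (397.1 nm), 6→2 (410.3 nm), 5→2 (434.2 nm).

3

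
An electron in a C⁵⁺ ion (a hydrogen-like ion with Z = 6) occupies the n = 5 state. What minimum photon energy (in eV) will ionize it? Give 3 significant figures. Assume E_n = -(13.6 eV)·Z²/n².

19.6 eV

E_n = −13.6 Z²/n² = −489.6/n² eV for Z = 6.
E_5 = −489.6/25 = −19.6 eV, so ionization (to E = 0) requires 19.6 eV.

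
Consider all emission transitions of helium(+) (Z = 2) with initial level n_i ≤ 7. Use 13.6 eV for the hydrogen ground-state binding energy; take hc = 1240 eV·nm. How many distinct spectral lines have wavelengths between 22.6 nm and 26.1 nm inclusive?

Enumerate all n_i → n_f pairs with 1 ≤ n_f < n_i ≤ 7 and compute λ = 1240 / [13.6·4·(1/n_f² − 1/n_i²)].
Lines falling in [22.6, 26.1] nm: 7→1 (23.27 nm), 6→1 (23.45 nm), 5→1 (23.74 nm), 4→1 (24.31 nm), 3→1 (25.64 nm).

5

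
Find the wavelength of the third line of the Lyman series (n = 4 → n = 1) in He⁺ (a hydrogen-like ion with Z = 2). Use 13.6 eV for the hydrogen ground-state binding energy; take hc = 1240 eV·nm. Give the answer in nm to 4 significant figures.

24.31 nm

The Lyman series terminates on n_f = 1; the third line has n_i = 1+3 = 4.
ΔE = 54.40 × (1/1² − 1/4²) = 51.00 eV.
λ = 1240 / 51.00 = 24.31 nm.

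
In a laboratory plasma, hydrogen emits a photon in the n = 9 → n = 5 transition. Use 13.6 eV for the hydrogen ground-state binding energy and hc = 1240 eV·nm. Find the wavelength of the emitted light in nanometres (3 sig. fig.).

ΔE = 13.60 × (1/5² − 1/9²) = 13.60 × 0.02765 = 0.3761 eV.
λ = hc/ΔE = 1240 / 0.3761 = 3300 nm.

3300 nm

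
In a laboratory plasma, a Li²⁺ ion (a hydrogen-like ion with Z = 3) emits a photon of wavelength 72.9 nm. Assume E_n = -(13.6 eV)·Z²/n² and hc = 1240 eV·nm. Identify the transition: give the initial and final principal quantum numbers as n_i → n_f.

n_i = 3, n_f = 2

The photon energy is ΔE = hc/λ = 1240 / 72.9 = 17.01 eV.
With Z = 3, ΔE = 122.4 × (1/n_f² − 1/n_i²), so 1/n_f² − 1/n_i² = 0.1390.
Trying n_f = 2 gives 1/n_i² = 0.1110, i.e. n_i ≈ 3; this pair matches.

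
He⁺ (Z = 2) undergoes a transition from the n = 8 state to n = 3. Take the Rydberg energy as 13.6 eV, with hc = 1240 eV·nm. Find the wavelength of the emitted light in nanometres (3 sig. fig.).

239 nm

For Z = 2 the level energies scale as Z², so the effective Rydberg energy is 13.6 × 4 = 54.40 eV.
ΔE = 54.40 × (1/3² − 1/8²) = 54.40 × 0.09549 = 5.194 eV.
λ = hc/ΔE = 1240 / 5.194 = 239 nm.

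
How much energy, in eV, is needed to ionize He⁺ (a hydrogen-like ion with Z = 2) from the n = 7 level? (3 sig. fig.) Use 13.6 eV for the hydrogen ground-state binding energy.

E_n = −13.6 Z²/n² = −54.40/n² eV for Z = 2.
E_7 = −54.40/49 = −1.11 eV, so ionization (to E = 0) requires 1.11 eV.

1.11 eV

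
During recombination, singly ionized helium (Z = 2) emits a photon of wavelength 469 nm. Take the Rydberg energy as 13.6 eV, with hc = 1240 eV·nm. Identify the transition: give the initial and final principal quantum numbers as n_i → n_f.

n_i = 4, n_f = 3

The photon energy is ΔE = hc/λ = 1240 / 469 = 2.644 eV.
With Z = 2, ΔE = 54.40 × (1/n_f² − 1/n_i²), so 1/n_f² − 1/n_i² = 0.04860.
Trying n_f = 3 gives 1/n_i² = 0.06251, i.e. n_i ≈ 4; this pair matches.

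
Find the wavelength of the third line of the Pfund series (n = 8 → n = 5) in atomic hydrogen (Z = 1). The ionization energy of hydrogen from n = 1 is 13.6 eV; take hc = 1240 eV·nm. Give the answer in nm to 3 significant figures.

The Pfund series terminates on n_f = 5; the third line has n_i = 5+3 = 8.
ΔE = 13.60 × (1/5² − 1/8²) = 0.3315 eV.
λ = 1240 / 0.3315 = 3740 nm.

3740 nm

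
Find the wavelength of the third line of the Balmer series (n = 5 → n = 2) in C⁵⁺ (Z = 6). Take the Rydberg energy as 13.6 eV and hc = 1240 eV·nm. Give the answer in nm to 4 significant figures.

12.06 nm

The Balmer series terminates on n_f = 2; the third line has n_i = 2+3 = 5.
ΔE = 489.6 × (1/2² − 1/5²) = 102.8 eV.
λ = 1240 / 102.8 = 12.06 nm.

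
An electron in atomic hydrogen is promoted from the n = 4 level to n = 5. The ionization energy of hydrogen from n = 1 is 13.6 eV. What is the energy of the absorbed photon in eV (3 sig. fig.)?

0.306 eV

E_5 = −13.60/25 = −0.5440 eV and E_4 = −13.60/16 = −0.8500 eV.
The photon energy is |E_5 − E_4| = 0.306 eV.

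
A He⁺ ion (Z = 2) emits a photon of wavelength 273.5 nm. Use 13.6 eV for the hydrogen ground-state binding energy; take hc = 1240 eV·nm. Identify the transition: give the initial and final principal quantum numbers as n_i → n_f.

The photon energy is ΔE = hc/λ = 1240 / 273.5 = 4.534 eV.
With Z = 2, ΔE = 54.40 × (1/n_f² − 1/n_i²), so 1/n_f² − 1/n_i² = 0.08334.
Trying n_f = 3 gives 1/n_i² = 0.02777, i.e. n_i ≈ 6; this pair matches.

n_i = 6, n_f = 3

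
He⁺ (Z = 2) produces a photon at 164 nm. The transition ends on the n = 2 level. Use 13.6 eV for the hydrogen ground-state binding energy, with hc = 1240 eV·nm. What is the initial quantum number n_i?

n_i = 3

The photon energy is ΔE = hc/λ = 1240 / 164 = 7.561 eV.
With Z = 2, ΔE = 54.40 × (1/n_f² − 1/n_i²), so 1/n_f² − 1/n_i² = 0.1390.
With n_f = 2: 1/n_i² = 1/4 − 0.1390 = 0.1110, so n_i ≈ 3.00.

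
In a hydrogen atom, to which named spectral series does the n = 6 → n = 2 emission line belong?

The series is set by the lower level: n_f = 2 is the Balmer series.

Balmer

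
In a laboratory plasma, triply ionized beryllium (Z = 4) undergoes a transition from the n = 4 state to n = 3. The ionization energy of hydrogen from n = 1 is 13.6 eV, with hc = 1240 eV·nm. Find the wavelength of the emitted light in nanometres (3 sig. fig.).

117 nm

For Z = 4 the level energies scale as Z², so the effective Rydberg energy is 13.6 × 16 = 217.6 eV.
ΔE = 217.6 × (1/3² − 1/4²) = 217.6 × 0.04861 = 10.58 eV.
λ = hc/ΔE = 1240 / 10.58 = 117 nm.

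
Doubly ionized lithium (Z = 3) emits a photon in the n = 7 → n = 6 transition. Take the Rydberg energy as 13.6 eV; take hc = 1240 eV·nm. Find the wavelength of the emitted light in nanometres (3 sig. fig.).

1370 nm

For Z = 3 the level energies scale as Z², so the effective Rydberg energy is 13.6 × 9 = 122.4 eV.
ΔE = 122.4 × (1/6² − 1/7²) = 122.4 × 0.007370 = 0.9020 eV.
λ = hc/ΔE = 1240 / 0.9020 = 1370 nm.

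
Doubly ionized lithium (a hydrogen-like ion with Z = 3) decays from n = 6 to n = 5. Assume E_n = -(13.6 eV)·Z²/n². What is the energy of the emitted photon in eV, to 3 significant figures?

1.50 eV

The Bohr energies scale as Z², so for Z = 3: E_n = −122.4/n² eV.
E_6 = −122.4/36 = −3.400 eV and E_5 = −122.4/25 = −4.896 eV.
The photon energy is |E_6 − E_5| = 1.50 eV.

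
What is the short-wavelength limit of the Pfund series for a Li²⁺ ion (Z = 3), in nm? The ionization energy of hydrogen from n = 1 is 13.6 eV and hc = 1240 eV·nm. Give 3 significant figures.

253 nm

The Pfund series has lower level n_f = 5; the series limit corresponds to n_i → ∞.
ΔE_max = 13.6 × 9 / 5² = 4.896 eV.
λ_min = 1240 / 4.896 = 253 nm.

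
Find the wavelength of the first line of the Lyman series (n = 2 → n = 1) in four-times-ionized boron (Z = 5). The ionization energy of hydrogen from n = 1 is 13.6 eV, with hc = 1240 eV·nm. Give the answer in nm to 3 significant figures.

The Lyman series terminates on n_f = 1; the first line has n_i = 1+1 = 2.
ΔE = 340.0 × (1/1² − 1/2²) = 255.0 eV.
λ = 1240 / 255.0 = 4.86 nm.

4.86 nm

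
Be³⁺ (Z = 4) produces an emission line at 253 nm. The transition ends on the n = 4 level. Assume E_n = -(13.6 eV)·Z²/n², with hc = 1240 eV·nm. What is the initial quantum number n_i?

n_i = 5

The photon energy is ΔE = hc/λ = 1240 / 253 = 4.901 eV.
With Z = 4, ΔE = 217.6 × (1/n_f² − 1/n_i²), so 1/n_f² − 1/n_i² = 0.02252.
With n_f = 4: 1/n_i² = 1/16 − 0.02252 = 0.03998, so n_i ≈ 5.00.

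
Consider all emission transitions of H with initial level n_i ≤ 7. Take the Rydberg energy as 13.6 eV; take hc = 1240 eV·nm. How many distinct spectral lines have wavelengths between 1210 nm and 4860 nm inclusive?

6

Enumerate all n_i → n_f pairs with 1 ≤ n_f < n_i ≤ 7 and compute λ = 1240 / [13.6·1·(1/n_f² − 1/n_i²)].
Lines falling in [1210, 4860] nm: 5→3 (1282 nm), 4→3 (1876 nm), 7→4 (2166 nm), 6→4 (2626 nm), 5→4 (4052 nm), 7→5 (4654 nm).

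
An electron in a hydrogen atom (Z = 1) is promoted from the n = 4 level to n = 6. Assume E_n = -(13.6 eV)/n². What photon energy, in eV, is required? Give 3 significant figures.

0.472 eV

E_6 = −13.60/36 = −0.3778 eV and E_4 = −13.60/16 = −0.8500 eV.
The photon energy is |E_6 − E_4| = 0.472 eV.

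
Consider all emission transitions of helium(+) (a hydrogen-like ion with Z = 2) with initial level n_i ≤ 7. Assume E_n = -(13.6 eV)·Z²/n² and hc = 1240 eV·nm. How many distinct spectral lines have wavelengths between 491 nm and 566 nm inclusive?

Enumerate all n_i → n_f pairs with 1 ≤ n_f < n_i ≤ 7 and compute λ = 1240 / [13.6·4·(1/n_f² − 1/n_i²)].
Lines falling in [491, 566] nm: 7→4 (541.5 nm).

1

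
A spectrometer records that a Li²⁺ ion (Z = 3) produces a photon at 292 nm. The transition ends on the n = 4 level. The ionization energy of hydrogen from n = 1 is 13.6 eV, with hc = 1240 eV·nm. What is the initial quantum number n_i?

The photon energy is ΔE = hc/λ = 1240 / 292 = 4.247 eV.
With Z = 3, ΔE = 122.4 × (1/n_f² − 1/n_i²), so 1/n_f² − 1/n_i² = 0.03469.
With n_f = 4: 1/n_i² = 1/16 − 0.03469 = 0.02781, so n_i ≈ 6.00.

n_i = 6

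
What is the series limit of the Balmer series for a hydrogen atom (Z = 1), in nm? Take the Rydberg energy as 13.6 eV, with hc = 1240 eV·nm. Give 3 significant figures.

The Balmer series has lower level n_f = 2; the series limit corresponds to n_i → ∞.
ΔE_max = 13.6 × 1 / 2² = 3.400 eV.
λ_min = 1240 / 3.400 = 365 nm.

365 nm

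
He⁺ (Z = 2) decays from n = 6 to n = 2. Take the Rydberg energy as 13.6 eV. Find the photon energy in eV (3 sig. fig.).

12.1 eV

The Bohr energies scale as Z², so for Z = 2: E_n = −54.40/n² eV.
E_6 = −54.40/36 = −1.511 eV and E_2 = −54.40/4 = −13.60 eV.
The photon energy is |E_6 − E_2| = 12.1 eV.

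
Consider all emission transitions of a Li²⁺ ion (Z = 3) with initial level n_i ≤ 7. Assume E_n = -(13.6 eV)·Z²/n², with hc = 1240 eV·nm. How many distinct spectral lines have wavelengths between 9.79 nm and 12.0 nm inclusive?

Enumerate all n_i → n_f pairs with 1 ≤ n_f < n_i ≤ 7 and compute λ = 1240 / [13.6·9·(1/n_f² − 1/n_i²)].
Lines falling in [9.79, 12.0] nm: 7→1 (10.34 nm), 6→1 (10.42 nm), 5→1 (10.55 nm), 4→1 (10.81 nm), 3→1 (11.40 nm).

5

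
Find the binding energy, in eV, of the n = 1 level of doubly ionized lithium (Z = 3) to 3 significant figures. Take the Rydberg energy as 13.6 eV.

122 eV

E_n = −13.6 Z²/n² = −122.4/n² eV for Z = 3.
E_1 = −122.4/1 = −122 eV, so ionization (to E = 0) requires 122 eV.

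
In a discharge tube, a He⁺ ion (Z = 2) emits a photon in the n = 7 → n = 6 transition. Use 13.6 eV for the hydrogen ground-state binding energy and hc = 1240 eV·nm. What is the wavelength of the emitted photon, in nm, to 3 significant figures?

For Z = 2 the level energies scale as Z², so the effective Rydberg energy is 13.6 × 4 = 54.40 eV.
ΔE = 54.40 × (1/6² − 1/7²) = 54.40 × 0.007370 = 0.4009 eV.
λ = hc/ΔE = 1240 / 0.4009 = 3090 nm.

3090 nm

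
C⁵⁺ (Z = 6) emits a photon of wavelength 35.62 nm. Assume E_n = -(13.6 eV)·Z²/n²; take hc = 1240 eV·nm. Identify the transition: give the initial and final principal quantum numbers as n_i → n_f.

n_i = 5, n_f = 3

The photon energy is ΔE = hc/λ = 1240 / 35.62 = 34.81 eV.
With Z = 6, ΔE = 489.6 × (1/n_f² − 1/n_i²), so 1/n_f² − 1/n_i² = 0.07110.
Trying n_f = 3 gives 1/n_i² = 0.04001, i.e. n_i ≈ 5; this pair matches.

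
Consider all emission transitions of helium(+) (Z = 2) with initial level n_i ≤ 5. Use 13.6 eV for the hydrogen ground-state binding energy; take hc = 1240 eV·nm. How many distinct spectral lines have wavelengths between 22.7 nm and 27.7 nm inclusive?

Enumerate all n_i → n_f pairs with 1 ≤ n_f < n_i ≤ 5 and compute λ = 1240 / [13.6·4·(1/n_f² − 1/n_i²)].
Lines falling in [22.7, 27.7] nm: 5→1 (23.74 nm), 4→1 (24.31 nm), 3→1 (25.64 nm).

3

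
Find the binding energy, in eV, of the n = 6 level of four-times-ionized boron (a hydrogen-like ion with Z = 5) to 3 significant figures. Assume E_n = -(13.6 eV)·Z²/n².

E_n = −13.6 Z²/n² = −340.0/n² eV for Z = 5.
E_6 = −340.0/36 = −9.44 eV, so ionization (to E = 0) requires 9.44 eV.

9.44 eV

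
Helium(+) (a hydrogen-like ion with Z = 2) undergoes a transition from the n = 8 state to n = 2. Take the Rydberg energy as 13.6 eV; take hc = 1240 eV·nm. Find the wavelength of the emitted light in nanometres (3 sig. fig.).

97.3 nm

For Z = 2 the level energies scale as Z², so the effective Rydberg energy is 13.6 × 4 = 54.40 eV.
ΔE = 54.40 × (1/2² − 1/8²) = 54.40 × 0.2344 = 12.75 eV.
λ = hc/ΔE = 1240 / 12.75 = 97.3 nm.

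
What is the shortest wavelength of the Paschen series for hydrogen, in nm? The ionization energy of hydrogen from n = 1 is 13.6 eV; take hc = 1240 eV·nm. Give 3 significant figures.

The Paschen series has lower level n_f = 3; the series limit corresponds to n_i → ∞.
ΔE_max = 13.6 × 1 / 3² = 1.511 eV.
λ_min = 1240 / 1.511 = 821 nm.

821 nm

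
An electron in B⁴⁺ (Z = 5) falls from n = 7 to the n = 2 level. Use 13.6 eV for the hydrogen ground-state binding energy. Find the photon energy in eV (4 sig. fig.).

The Bohr energies scale as Z², so for Z = 5: E_n = −340.0/n² eV.
E_7 = −340.0/49 = −6.939 eV and E_2 = −340.0/4 = −85.00 eV.
The photon energy is |E_7 − E_2| = 78.06 eV.

78.06 eV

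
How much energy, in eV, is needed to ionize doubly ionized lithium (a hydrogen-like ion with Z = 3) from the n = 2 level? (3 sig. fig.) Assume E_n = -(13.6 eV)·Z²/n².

30.6 eV

E_n = −13.6 Z²/n² = −122.4/n² eV for Z = 3.
E_2 = −122.4/4 = −30.6 eV, so ionization (to E = 0) requires 30.6 eV.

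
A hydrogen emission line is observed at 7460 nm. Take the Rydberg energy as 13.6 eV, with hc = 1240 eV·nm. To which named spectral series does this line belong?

ΔE = 1240/7460 = 0.1662 eV.
This matches 13.6 × (1/5² − 1/6²), so n_f = 5: the Pfund series.

Pfund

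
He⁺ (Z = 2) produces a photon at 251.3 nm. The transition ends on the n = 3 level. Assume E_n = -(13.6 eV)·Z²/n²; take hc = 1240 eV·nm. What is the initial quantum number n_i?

The photon energy is ΔE = hc/λ = 1240 / 251.3 = 4.934 eV.
With Z = 2, ΔE = 54.40 × (1/n_f² − 1/n_i²), so 1/n_f² − 1/n_i² = 0.09070.
With n_f = 3: 1/n_i² = 1/9 − 0.09070 = 0.02041, so n_i ≈ 7.00.

n_i = 7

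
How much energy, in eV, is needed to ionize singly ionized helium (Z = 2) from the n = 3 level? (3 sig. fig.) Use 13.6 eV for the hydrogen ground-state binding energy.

6.04 eV

E_n = −13.6 Z²/n² = −54.40/n² eV for Z = 2.
E_3 = −54.40/9 = −6.04 eV, so ionization (to E = 0) requires 6.04 eV.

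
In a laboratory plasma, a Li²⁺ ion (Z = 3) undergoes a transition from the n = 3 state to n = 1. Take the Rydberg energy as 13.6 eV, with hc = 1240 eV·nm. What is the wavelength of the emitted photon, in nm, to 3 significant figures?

11.4 nm

For Z = 3 the level energies scale as Z², so the effective Rydberg energy is 13.6 × 9 = 122.4 eV.
ΔE = 122.4 × (1/1² − 1/3²) = 122.4 × 0.8889 = 108.8 eV.
λ = hc/ΔE = 1240 / 108.8 = 11.4 nm.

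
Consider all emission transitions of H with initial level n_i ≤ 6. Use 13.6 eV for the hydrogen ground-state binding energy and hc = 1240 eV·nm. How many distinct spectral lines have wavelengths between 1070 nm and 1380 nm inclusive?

2

Enumerate all n_i → n_f pairs with 1 ≤ n_f < n_i ≤ 6 and compute λ = 1240 / [13.6·1·(1/n_f² − 1/n_i²)].
Lines falling in [1070, 1380] nm: 6→3 (1094 nm), 5→3 (1282 nm).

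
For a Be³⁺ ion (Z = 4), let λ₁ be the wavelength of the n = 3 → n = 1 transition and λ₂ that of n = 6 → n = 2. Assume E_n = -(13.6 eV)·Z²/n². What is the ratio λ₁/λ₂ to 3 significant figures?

0.250

λ ∝ 1/ΔE ∝ 1/(1/n_f² − 1/n_i²), and the Z² and hc factors cancel in the ratio.
λ₁/λ₂ = (1/2² − 1/6²)/(1/1² − 1/3²) = 0.2222/0.8889 = 0.250.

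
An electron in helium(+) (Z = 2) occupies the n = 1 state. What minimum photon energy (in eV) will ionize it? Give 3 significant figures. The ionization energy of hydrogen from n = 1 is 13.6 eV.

54.4 eV

E_n = −13.6 Z²/n² = −54.40/n² eV for Z = 2.
E_1 = −54.40/1 = −54.4 eV, so ionization (to E = 0) requires 54.4 eV.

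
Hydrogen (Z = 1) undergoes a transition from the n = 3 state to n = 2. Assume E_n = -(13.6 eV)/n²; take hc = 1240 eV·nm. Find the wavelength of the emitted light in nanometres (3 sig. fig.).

656 nm

ΔE = 13.60 × (1/2² − 1/3²) = 13.60 × 0.1389 = 1.889 eV.
λ = hc/ΔE = 1240 / 1.889 = 656 nm.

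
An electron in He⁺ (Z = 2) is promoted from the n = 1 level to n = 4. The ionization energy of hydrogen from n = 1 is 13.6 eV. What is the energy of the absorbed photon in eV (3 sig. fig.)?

51.0 eV

The Bohr energies scale as Z², so for Z = 2: E_n = −54.40/n² eV.
E_4 = −54.40/16 = −3.400 eV and E_1 = −54.40/1 = −54.40 eV.
The photon energy is |E_4 − E_1| = 51.0 eV.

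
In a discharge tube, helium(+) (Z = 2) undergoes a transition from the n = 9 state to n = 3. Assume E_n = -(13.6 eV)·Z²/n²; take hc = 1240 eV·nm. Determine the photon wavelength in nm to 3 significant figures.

231 nm

For Z = 2 the level energies scale as Z², so the effective Rydberg energy is 13.6 × 4 = 54.40 eV.
ΔE = 54.40 × (1/3² − 1/9²) = 54.40 × 0.09877 = 5.373 eV.
λ = hc/ΔE = 1240 / 5.373 = 231 nm.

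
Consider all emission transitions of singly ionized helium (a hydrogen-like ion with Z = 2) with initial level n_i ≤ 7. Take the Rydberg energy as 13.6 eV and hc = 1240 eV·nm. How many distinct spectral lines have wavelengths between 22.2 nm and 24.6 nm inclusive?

4

Enumerate all n_i → n_f pairs with 1 ≤ n_f < n_i ≤ 7 and compute λ = 1240 / [13.6·4·(1/n_f² − 1/n_i²)].
Lines falling in [22.2, 24.6] nm: 7→1 (23.27 nm), 6→1 (23.45 nm), 5→1 (23.74 nm), 4→1 (24.31 nm).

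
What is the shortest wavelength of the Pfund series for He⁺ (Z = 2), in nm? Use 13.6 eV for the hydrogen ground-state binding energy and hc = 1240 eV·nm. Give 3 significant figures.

The Pfund series has lower level n_f = 5; the series limit corresponds to n_i → ∞.
ΔE_max = 13.6 × 4 / 5² = 2.176 eV.
λ_min = 1240 / 2.176 = 570 nm.

570 nm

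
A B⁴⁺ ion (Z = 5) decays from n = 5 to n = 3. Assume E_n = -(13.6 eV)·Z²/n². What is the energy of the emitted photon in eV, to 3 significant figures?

24.2 eV

The Bohr energies scale as Z², so for Z = 5: E_n = −340.0/n² eV.
E_5 = −340.0/25 = −13.60 eV and E_3 = −340.0/9 = −37.78 eV.
The photon energy is |E_5 − E_3| = 24.2 eV.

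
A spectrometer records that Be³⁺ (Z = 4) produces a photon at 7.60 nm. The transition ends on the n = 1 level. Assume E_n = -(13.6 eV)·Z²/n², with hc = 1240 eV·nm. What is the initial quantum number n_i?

The photon energy is ΔE = hc/λ = 1240 / 7.60 = 163.2 eV.
With Z = 4, ΔE = 217.6 × (1/n_f² − 1/n_i²), so 1/n_f² − 1/n_i² = 0.7498.
With n_f = 1: 1/n_i² = 1/1 − 0.7498 = 0.2502, so n_i ≈ 2.00.

n_i = 2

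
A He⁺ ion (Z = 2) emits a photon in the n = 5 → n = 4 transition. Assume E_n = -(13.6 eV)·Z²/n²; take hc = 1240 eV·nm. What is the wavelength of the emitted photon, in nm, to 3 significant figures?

For Z = 2 the level energies scale as Z², so the effective Rydberg energy is 13.6 × 4 = 54.40 eV.
ΔE = 54.40 × (1/4² − 1/5²) = 54.40 × 0.02250 = 1.224 eV.
λ = hc/ΔE = 1240 / 1.224 = 1010 nm.

1010 nm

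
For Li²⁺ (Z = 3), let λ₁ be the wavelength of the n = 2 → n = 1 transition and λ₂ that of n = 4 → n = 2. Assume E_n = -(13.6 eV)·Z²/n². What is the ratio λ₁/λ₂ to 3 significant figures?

0.250

λ ∝ 1/ΔE ∝ 1/(1/n_f² − 1/n_i²), and the Z² and hc factors cancel in the ratio.
λ₁/λ₂ = (1/2² − 1/4²)/(1/1² − 1/2²) = 0.1875/0.7500 = 0.250.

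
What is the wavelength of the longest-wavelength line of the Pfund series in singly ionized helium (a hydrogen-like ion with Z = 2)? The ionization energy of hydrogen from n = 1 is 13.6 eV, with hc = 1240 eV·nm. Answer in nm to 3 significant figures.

1860 nm

The Pfund series terminates on n_f = 5; the first line has n_i = 5+1 = 6.
ΔE = 54.40 × (1/5² − 1/6²) = 0.6649 eV.
λ = 1240 / 0.6649 = 1860 nm.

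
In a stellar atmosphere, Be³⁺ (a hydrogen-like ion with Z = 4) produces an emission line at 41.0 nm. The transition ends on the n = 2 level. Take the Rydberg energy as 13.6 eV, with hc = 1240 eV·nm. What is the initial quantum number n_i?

n_i = 3

The photon energy is ΔE = hc/λ = 1240 / 41.0 = 30.24 eV.
With Z = 4, ΔE = 217.6 × (1/n_f² − 1/n_i²), so 1/n_f² − 1/n_i² = 0.1390.
With n_f = 2: 1/n_i² = 1/4 − 0.1390 = 0.1110, so n_i ≈ 3.00.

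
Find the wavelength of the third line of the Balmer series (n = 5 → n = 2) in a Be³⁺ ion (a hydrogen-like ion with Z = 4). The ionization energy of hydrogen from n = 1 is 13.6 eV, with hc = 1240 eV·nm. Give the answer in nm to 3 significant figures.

27.1 nm

The Balmer series terminates on n_f = 2; the third line has n_i = 2+3 = 5.
ΔE = 217.6 × (1/2² − 1/5²) = 45.70 eV.
λ = 1240 / 45.70 = 27.1 nm.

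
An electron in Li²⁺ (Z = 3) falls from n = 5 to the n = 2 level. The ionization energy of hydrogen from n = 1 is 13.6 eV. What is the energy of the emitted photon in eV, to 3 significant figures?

25.7 eV

The Bohr energies scale as Z², so for Z = 3: E_n = −122.4/n² eV.
E_5 = −122.4/25 = −4.896 eV and E_2 = −122.4/4 = −30.60 eV.
The photon energy is |E_5 − E_2| = 25.7 eV.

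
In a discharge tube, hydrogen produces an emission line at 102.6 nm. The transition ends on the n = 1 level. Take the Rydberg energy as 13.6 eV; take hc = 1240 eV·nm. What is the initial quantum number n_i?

The photon energy is ΔE = hc/λ = 1240 / 102.6 = 12.09 eV.
With Z = 1, ΔE = 13.60 × (1/n_f² − 1/n_i²), so 1/n_f² − 1/n_i² = 0.8887.
With n_f = 1: 1/n_i² = 1/1 − 0.8887 = 0.1113, so n_i ≈ 3.00.

n_i = 3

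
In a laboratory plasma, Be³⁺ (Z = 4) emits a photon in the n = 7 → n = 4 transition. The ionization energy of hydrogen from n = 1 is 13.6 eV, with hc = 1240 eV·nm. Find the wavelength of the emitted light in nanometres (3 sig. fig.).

For Z = 4 the level energies scale as Z², so the effective Rydberg energy is 13.6 × 16 = 217.6 eV.
ΔE = 217.6 × (1/4² − 1/7²) = 217.6 × 0.04209 = 9.159 eV.
λ = hc/ΔE = 1240 / 9.159 = 135 nm.

135 nm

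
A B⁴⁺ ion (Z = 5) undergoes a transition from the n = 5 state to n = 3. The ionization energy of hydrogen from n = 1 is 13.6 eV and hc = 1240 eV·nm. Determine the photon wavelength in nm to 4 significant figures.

For Z = 5 the level energies scale as Z², so the effective Rydberg energy is 13.6 × 25 = 340.0 eV.
ΔE = 340.0 × (1/3² − 1/5²) = 340.0 × 0.07111 = 24.18 eV.
λ = hc/ΔE = 1240 / 24.18 = 51.29 nm.

51.29 nm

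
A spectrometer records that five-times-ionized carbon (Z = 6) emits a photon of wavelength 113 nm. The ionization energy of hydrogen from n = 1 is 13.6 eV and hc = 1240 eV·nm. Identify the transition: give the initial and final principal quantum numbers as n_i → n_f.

n_i = 5, n_f = 4

The photon energy is ΔE = hc/λ = 1240 / 113 = 10.97 eV.
With Z = 6, ΔE = 489.6 × (1/n_f² − 1/n_i²), so 1/n_f² − 1/n_i² = 0.02241.
Trying n_f = 4 gives 1/n_i² = 0.04009, i.e. n_i ≈ 5; this pair matches.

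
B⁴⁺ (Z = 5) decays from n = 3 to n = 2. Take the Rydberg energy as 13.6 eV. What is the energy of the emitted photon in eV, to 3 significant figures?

47.2 eV

The Bohr energies scale as Z², so for Z = 5: E_n = −340.0/n² eV.
E_3 = −340.0/9 = −37.78 eV and E_2 = −340.0/4 = −85.00 eV.
The photon energy is |E_3 − E_2| = 47.2 eV.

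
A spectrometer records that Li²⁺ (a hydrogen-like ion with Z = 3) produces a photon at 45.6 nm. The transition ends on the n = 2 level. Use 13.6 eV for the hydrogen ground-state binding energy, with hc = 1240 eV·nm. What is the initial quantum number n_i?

The photon energy is ΔE = hc/λ = 1240 / 45.6 = 27.19 eV.
With Z = 3, ΔE = 122.4 × (1/n_f² − 1/n_i²), so 1/n_f² − 1/n_i² = 0.2222.
With n_f = 2: 1/n_i² = 1/4 − 0.2222 = 0.02784, so n_i ≈ 5.99.

n_i = 6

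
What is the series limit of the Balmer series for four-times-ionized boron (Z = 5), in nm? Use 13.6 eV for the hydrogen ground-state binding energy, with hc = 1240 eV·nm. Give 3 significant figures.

The Balmer series has lower level n_f = 2; the series limit corresponds to n_i → ∞.
ΔE_max = 13.6 × 25 / 2² = 85.00 eV.
λ_min = 1240 / 85.00 = 14.6 nm.

14.6 nm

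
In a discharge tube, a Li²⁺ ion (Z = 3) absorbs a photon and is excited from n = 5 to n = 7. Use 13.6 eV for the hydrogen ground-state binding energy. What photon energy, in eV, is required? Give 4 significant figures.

The Bohr energies scale as Z², so for Z = 3: E_n = −122.4/n² eV.
E_7 = −122.4/49 = −2.498 eV and E_5 = −122.4/25 = −4.896 eV.
The photon energy is |E_7 − E_5| = 2.398 eV.

2.398 eV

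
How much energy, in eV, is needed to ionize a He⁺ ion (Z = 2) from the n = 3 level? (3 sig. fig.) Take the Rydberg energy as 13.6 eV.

6.04 eV

E_n = −13.6 Z²/n² = −54.40/n² eV for Z = 2.
E_3 = −54.40/9 = −6.04 eV, so ionization (to E = 0) requires 6.04 eV.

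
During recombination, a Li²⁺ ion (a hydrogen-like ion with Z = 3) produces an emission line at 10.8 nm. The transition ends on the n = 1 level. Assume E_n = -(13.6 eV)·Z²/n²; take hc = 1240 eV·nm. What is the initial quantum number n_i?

The photon energy is ΔE = hc/λ = 1240 / 10.8 = 114.8 eV.
With Z = 3, ΔE = 122.4 × (1/n_f² − 1/n_i²), so 1/n_f² − 1/n_i² = 0.9380.
With n_f = 1: 1/n_i² = 1/1 − 0.9380 = 0.06197, so n_i ≈ 4.02.

n_i = 4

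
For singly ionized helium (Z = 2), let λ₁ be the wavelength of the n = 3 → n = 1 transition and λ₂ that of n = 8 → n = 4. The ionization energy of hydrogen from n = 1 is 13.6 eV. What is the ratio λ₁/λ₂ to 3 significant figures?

λ ∝ 1/ΔE ∝ 1/(1/n_f² − 1/n_i²), and the Z² and hc factors cancel in the ratio.
λ₁/λ₂ = (1/4² − 1/8²)/(1/1² − 1/3²) = 0.04688/0.8889 = 0.0527.

0.0527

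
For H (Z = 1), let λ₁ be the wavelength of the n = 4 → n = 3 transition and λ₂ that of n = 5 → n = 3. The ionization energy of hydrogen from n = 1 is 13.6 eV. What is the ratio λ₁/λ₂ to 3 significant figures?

1.46

λ ∝ 1/ΔE ∝ 1/(1/n_f² − 1/n_i²), and the Z² and hc factors cancel in the ratio.
λ₁/λ₂ = (1/3² − 1/5²)/(1/3² − 1/4²) = 0.07111/0.04861 = 1.46.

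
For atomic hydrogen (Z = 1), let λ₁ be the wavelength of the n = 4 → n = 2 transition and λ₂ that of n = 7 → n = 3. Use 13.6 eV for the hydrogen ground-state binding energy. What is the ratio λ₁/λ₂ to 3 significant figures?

λ ∝ 1/ΔE ∝ 1/(1/n_f² − 1/n_i²), and the Z² and hc factors cancel in the ratio.
λ₁/λ₂ = (1/3² − 1/7²)/(1/2² − 1/4²) = 0.09070/0.1875 = 0.484.

0.484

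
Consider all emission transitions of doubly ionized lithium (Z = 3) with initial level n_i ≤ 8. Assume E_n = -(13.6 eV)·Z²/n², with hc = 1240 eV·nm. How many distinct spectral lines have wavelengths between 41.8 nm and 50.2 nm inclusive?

4

Enumerate all n_i → n_f pairs with 1 ≤ n_f < n_i ≤ 8 and compute λ = 1240 / [13.6·9·(1/n_f² − 1/n_i²)].
Lines falling in [41.8, 50.2] nm: 8→2 (43.22 nm), 7→2 (44.12 nm), 6→2 (45.59 nm), 5→2 (48.24 nm).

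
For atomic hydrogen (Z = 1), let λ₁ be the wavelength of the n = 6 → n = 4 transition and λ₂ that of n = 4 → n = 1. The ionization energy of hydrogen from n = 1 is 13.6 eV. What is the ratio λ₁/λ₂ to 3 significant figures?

27.0

λ ∝ 1/ΔE ∝ 1/(1/n_f² − 1/n_i²), and the Z² and hc factors cancel in the ratio.
λ₁/λ₂ = (1/1² − 1/4²)/(1/4² − 1/6²) = 0.9375/0.03472 = 27.0.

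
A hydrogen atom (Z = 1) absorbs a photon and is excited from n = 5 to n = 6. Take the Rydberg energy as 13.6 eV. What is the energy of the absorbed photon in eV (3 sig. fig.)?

0.166 eV

E_6 = −13.60/36 = −0.3778 eV and E_5 = −13.60/25 = −0.5440 eV.
The photon energy is |E_6 − E_5| = 0.166 eV.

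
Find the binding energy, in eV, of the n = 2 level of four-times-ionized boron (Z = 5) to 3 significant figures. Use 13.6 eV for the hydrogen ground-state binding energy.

85.0 eV

E_n = −13.6 Z²/n² = −340.0/n² eV for Z = 5.
E_2 = −340.0/4 = −85.0 eV, so ionization (to E = 0) requires 85.0 eV.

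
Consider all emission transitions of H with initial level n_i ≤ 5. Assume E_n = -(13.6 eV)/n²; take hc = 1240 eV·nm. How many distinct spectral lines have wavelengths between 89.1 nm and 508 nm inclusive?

6

Enumerate all n_i → n_f pairs with 1 ≤ n_f < n_i ≤ 5 and compute λ = 1240 / [13.6·1·(1/n_f² − 1/n_i²)].
Lines falling in [89.1, 508] nm: 5→1 (94.98 nm), 4→1 (97.25 nm), 3→1 (102.6 nm), 2→1 (121.6 nm), 5→2 (434.2 nm), 4→2 (486.3 nm).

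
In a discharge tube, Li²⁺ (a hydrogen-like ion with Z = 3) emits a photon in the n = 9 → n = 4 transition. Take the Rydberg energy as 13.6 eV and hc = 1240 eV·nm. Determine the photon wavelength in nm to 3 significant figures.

For Z = 3 the level energies scale as Z², so the effective Rydberg energy is 13.6 × 9 = 122.4 eV.
ΔE = 122.4 × (1/4² − 1/9²) = 122.4 × 0.05015 = 6.139 eV.
λ = hc/ΔE = 1240 / 6.139 = 202 nm.

202 nm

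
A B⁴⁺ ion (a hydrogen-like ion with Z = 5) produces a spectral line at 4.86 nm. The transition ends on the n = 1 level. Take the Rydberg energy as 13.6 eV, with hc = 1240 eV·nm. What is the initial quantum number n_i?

n_i = 2

The photon energy is ΔE = hc/λ = 1240 / 4.86 = 255.1 eV.
With Z = 5, ΔE = 340.0 × (1/n_f² − 1/n_i²), so 1/n_f² − 1/n_i² = 0.7504.
With n_f = 1: 1/n_i² = 1/1 − 0.7504 = 0.2496, so n_i ≈ 2.00.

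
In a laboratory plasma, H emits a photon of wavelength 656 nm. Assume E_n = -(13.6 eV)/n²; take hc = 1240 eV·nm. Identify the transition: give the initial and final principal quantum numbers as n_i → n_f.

n_i = 3, n_f = 2

The photon energy is ΔE = hc/λ = 1240 / 656 = 1.890 eV.
With Z = 1, ΔE = 13.60 × (1/n_f² − 1/n_i²), so 1/n_f² − 1/n_i² = 0.1390.
Trying n_f = 2 gives 1/n_i² = 0.1110, i.e. n_i ≈ 3; this pair matches.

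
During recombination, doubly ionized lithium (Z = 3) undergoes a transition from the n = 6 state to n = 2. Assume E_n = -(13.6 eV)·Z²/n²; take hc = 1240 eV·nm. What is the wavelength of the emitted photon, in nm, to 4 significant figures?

45.59 nm

For Z = 3 the level energies scale as Z², so the effective Rydberg energy is 13.6 × 9 = 122.4 eV.
ΔE = 122.4 × (1/2² − 1/6²) = 122.4 × 0.2222 = 27.20 eV.
λ = hc/ΔE = 1240 / 27.20 = 45.59 nm.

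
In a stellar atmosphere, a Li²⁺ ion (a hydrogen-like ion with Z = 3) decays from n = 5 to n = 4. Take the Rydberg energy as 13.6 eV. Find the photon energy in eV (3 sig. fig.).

The Bohr energies scale as Z², so for Z = 3: E_n = −122.4/n² eV.
E_5 = −122.4/25 = −4.896 eV and E_4 = −122.4/16 = −7.650 eV.
The photon energy is |E_5 − E_4| = 2.75 eV.

2.75 eV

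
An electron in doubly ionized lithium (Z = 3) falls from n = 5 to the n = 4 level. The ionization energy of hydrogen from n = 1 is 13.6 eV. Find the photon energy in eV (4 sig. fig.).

The Bohr energies scale as Z², so for Z = 3: E_n = −122.4/n² eV.
E_5 = −122.4/25 = −4.896 eV and E_4 = −122.4/16 = −7.650 eV.
The photon energy is |E_5 − E_4| = 2.754 eV.

2.754 eV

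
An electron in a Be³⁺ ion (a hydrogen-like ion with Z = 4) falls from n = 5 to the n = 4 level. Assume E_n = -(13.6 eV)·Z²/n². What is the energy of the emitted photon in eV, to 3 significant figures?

The Bohr energies scale as Z², so for Z = 4: E_n = −217.6/n² eV.
E_5 = −217.6/25 = −8.704 eV and E_4 = −217.6/16 = −13.60 eV.
The photon energy is |E_5 − E_4| = 4.90 eV.

4.90 eV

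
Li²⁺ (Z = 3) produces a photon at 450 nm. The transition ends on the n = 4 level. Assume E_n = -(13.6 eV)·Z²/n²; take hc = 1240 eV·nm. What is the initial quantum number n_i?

The photon energy is ΔE = hc/λ = 1240 / 450 = 2.756 eV.
With Z = 3, ΔE = 122.4 × (1/n_f² − 1/n_i²), so 1/n_f² − 1/n_i² = 0.02251.
With n_f = 4: 1/n_i² = 1/16 − 0.02251 = 0.03999, so n_i ≈ 5.00.

n_i = 5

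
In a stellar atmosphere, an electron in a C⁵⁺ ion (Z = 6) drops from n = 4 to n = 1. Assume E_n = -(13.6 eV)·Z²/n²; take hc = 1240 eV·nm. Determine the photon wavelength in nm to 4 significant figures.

2.702 nm

For Z = 6 the level energies scale as Z², so the effective Rydberg energy is 13.6 × 36 = 489.6 eV.
ΔE = 489.6 × (1/1² − 1/4²) = 489.6 × 0.9375 = 459.0 eV.
λ = hc/ΔE = 1240 / 459.0 = 2.702 nm.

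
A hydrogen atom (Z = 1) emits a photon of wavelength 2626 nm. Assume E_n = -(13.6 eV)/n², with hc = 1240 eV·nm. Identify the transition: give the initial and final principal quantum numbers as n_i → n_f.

The photon energy is ΔE = hc/λ = 1240 / 2626 = 0.4722 eV.
With Z = 1, ΔE = 13.60 × (1/n_f² − 1/n_i²), so 1/n_f² − 1/n_i² = 0.03472.
Trying n_f = 4 gives 1/n_i² = 0.02778, i.e. n_i ≈ 6; this pair matches.

n_i = 6, n_f = 4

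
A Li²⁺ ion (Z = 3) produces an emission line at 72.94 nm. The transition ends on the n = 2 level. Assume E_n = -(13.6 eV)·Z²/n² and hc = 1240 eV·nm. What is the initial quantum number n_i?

n_i = 3

The photon energy is ΔE = hc/λ = 1240 / 72.94 = 17.00 eV.
With Z = 3, ΔE = 122.4 × (1/n_f² − 1/n_i²), so 1/n_f² − 1/n_i² = 0.1389.
With n_f = 2: 1/n_i² = 1/4 − 0.1389 = 0.1111, so n_i ≈ 3.00.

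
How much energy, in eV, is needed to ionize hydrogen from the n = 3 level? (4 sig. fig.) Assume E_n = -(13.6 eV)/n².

E_3 = −13.60/9 = −1.511 eV, so ionization (to E = 0) requires 1.511 eV.

1.511 eV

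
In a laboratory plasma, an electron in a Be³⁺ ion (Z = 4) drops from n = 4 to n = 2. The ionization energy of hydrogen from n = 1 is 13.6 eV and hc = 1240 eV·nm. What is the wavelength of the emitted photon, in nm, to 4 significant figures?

For Z = 4 the level energies scale as Z², so the effective Rydberg energy is 13.6 × 16 = 217.6 eV.
ΔE = 217.6 × (1/2² − 1/4²) = 217.6 × 0.1875 = 40.80 eV.
λ = hc/ΔE = 1240 / 40.80 = 30.39 nm.

30.39 nm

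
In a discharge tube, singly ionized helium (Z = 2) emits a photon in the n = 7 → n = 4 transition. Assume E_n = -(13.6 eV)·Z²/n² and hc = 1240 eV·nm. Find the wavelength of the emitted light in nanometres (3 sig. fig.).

542 nm

For Z = 2 the level energies scale as Z², so the effective Rydberg energy is 13.6 × 4 = 54.40 eV.
ΔE = 54.40 × (1/4² − 1/7²) = 54.40 × 0.04209 = 2.290 eV.
λ = hc/ΔE = 1240 / 2.290 = 542 nm.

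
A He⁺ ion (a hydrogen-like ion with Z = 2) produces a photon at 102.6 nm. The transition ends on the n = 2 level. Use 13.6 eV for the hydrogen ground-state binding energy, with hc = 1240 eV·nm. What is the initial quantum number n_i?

The photon energy is ΔE = hc/λ = 1240 / 102.6 = 12.09 eV.
With Z = 2, ΔE = 54.40 × (1/n_f² − 1/n_i²), so 1/n_f² − 1/n_i² = 0.2222.
With n_f = 2: 1/n_i² = 1/4 − 0.2222 = 0.02784, so n_i ≈ 5.99.

n_i = 6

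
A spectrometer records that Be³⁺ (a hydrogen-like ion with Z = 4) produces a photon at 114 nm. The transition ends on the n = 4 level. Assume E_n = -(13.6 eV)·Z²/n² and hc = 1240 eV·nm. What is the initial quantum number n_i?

n_i = 9

The photon energy is ΔE = hc/λ = 1240 / 114 = 10.88 eV.
With Z = 4, ΔE = 217.6 × (1/n_f² − 1/n_i²), so 1/n_f² − 1/n_i² = 0.04999.
With n_f = 4: 1/n_i² = 1/16 − 0.04999 = 0.01251, so n_i ≈ 8.94.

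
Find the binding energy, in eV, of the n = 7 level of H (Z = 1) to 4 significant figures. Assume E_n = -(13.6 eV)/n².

E_7 = −13.60/49 = −0.2776 eV, so ionization (to E = 0) requires 0.2776 eV.

0.2776 eV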